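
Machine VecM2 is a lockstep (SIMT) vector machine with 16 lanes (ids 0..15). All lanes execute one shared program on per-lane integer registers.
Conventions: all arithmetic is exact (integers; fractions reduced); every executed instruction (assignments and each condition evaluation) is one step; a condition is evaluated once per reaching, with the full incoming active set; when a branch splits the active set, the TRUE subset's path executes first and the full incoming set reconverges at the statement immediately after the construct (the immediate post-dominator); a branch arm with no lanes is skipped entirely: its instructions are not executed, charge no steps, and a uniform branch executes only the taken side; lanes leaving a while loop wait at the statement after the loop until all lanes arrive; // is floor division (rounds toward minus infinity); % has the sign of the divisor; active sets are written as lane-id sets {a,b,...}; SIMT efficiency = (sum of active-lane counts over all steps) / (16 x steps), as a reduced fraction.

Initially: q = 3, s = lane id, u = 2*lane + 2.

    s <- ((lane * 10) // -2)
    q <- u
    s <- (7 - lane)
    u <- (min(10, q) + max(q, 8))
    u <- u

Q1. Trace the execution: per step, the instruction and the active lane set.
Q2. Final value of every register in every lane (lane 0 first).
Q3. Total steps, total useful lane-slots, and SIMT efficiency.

step 0: s <- ((lane * 10) // -2)     {0,1,2,3,4,5,6,7,8,9,10,11,12,13,14,15}
step 1: q <- u                       {0,1,2,3,4,5,6,7,8,9,10,11,12,13,14,15}
step 2: s <- (7 - lane)              {0,1,2,3,4,5,6,7,8,9,10,11,12,13,14,15}
step 3: u <- (min(10, q) + max(q, 8)) {0,1,2,3,4,5,6,7,8,9,10,11,12,13,14,15}
step 4: u <- u                       {0,1,2,3,4,5,6,7,8,9,10,11,12,13,14,15}

Answer: 5 steps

q: 2,4,6,8,10,12,14,16,18,20,22,24,26,28,30,32
s: 7,6,5,4,3,2,1,0,-1,-2,-3,-4,-5,-6,-7,-8
u: 10,12,14,16,20,22,24,26,28,30,32,34,36,38,40,42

steps = 5; useful = 80; efficiency = 80/80 = 1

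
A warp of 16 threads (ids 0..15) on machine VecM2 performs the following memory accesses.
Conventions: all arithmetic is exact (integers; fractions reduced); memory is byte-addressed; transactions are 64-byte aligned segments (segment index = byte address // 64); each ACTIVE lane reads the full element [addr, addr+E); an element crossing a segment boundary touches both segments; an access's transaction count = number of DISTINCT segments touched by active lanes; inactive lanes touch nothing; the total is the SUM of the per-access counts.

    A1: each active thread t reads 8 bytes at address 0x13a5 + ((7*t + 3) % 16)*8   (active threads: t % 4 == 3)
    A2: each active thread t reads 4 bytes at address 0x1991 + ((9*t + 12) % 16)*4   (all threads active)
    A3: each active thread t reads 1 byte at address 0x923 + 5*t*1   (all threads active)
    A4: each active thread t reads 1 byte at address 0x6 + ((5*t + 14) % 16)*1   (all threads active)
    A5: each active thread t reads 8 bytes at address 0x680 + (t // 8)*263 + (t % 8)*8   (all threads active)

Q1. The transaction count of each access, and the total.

A1: 3 transactions
A2: 2 transactions
A3: 2 transactions
A4: 1 transaction
A5: 3 transactions

Answer: 3,2,2,1,3; total 11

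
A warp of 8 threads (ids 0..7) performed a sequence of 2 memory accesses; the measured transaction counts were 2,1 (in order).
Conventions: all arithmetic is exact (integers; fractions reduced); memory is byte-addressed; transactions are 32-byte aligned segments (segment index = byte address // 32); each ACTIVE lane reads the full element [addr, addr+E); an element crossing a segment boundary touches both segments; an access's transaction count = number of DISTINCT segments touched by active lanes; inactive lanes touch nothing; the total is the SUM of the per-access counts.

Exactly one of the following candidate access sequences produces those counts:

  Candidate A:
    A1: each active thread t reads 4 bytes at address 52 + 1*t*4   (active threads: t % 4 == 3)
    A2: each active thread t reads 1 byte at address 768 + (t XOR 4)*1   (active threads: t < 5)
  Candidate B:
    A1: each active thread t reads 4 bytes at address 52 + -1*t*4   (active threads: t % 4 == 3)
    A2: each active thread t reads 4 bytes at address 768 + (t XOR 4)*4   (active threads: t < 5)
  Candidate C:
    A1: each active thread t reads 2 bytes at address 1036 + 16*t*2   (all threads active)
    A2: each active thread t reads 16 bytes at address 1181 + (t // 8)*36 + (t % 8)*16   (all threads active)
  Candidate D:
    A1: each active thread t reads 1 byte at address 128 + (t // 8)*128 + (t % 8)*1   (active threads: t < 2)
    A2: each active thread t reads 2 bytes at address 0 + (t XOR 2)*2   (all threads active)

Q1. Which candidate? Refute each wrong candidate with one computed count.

A: A1 gives 1 transaction, not 2
C: A1 gives 8 transactions, not 2
D: A1 gives 1 transaction, not 2
B: all counts match (2,1)

Answer: B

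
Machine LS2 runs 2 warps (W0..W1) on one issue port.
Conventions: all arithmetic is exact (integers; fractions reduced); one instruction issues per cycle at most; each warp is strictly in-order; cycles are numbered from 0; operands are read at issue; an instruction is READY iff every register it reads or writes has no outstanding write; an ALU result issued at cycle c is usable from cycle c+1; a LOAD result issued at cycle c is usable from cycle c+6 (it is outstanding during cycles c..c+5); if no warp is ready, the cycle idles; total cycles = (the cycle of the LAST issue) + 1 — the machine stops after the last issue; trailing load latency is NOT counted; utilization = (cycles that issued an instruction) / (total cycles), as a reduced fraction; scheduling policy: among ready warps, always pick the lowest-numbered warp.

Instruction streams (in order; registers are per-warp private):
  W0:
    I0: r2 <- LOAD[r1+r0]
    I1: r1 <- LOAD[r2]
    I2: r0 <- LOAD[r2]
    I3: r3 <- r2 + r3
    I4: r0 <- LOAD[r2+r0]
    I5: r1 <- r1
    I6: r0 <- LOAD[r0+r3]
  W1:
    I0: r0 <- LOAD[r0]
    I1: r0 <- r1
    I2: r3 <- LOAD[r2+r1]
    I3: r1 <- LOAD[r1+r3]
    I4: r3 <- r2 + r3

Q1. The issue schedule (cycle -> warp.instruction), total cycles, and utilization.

cycle 0: W0.I0
cycle 1: W1.I0
cycle 2: idle
cycle 3: idle
cycle 4: idle
cycle 5: idle
cycle 6: W0.I1
cycle 7: W0.I2
cycle 8: W0.I3
cycle 9: W1.I1
cycle 10: W1.I2
cycle 11: idle
cycle 12: idle
cycle 13: W0.I4
cycle 14: W0.I5
cycle 15: idle
cycle 16: W1.I3
cycle 17: W1.I4
cycle 18: idle
cycle 19: W0.I6

Answer: 20 cycles, utilization 3/5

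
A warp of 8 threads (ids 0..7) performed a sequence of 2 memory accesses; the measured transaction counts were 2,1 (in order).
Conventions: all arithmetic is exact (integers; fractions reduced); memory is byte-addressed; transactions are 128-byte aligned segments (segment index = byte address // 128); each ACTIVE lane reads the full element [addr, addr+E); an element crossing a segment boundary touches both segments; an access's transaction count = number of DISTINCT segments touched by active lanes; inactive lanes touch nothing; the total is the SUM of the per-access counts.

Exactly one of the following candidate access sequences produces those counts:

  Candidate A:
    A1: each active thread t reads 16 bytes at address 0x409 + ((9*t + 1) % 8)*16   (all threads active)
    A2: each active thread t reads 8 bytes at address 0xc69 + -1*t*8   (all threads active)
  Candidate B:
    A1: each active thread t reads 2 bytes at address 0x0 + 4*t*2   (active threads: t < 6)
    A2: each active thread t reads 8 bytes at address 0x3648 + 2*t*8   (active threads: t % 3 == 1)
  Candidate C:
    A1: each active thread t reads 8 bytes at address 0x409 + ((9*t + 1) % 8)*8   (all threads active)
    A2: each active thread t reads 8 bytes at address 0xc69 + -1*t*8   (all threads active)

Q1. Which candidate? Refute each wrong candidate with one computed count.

B: A1 gives 1 transaction, not 2
C: A1 gives 1 transaction, not 2
A: all counts match (2,1)

Answer: A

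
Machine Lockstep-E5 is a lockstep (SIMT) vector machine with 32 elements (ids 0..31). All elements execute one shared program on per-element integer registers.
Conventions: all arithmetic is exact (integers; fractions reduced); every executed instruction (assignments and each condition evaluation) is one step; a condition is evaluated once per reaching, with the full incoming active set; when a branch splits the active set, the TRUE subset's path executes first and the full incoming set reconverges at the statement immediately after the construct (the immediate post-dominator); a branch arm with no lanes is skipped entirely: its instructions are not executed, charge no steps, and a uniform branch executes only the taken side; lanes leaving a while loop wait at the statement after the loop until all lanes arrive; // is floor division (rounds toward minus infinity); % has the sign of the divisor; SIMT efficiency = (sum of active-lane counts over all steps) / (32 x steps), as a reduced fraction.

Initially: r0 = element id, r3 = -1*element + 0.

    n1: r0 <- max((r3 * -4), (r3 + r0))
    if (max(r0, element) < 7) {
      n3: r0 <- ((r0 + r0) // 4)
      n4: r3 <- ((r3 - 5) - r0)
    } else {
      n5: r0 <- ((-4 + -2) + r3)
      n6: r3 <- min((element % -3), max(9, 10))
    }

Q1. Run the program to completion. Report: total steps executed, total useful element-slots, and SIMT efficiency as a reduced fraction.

Answer: 6 steps, 128 useful, 2/3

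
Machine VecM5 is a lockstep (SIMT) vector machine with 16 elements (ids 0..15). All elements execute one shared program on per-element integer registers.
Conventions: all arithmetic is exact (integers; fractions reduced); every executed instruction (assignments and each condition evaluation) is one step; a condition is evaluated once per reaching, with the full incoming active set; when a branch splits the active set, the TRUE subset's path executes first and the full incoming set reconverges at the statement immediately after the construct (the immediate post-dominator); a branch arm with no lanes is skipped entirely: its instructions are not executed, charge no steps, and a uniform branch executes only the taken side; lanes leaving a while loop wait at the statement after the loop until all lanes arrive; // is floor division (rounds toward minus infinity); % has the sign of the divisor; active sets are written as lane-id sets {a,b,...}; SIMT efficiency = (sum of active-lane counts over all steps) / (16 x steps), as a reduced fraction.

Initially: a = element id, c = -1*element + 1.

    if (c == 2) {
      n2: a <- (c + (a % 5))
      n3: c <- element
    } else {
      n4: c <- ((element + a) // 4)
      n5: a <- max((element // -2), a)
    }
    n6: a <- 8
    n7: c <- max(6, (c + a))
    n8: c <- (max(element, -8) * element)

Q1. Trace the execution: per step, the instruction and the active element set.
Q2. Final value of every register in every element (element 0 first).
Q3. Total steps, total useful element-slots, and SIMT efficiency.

step 0: eval (c == 2)                {0,1,2,3,4,5,6,7,8,9,10,11,12,13,14,15}
step 1: c <- ((element + a) // 4)    {0,1,2,3,4,5,6,7,8,9,10,11,12,13,14,15}
step 2: a <- max((element // -2), a) {0,1,2,3,4,5,6,7,8,9,10,11,12,13,14,15}
step 3: a <- 8                       {0,1,2,3,4,5,6,7,8,9,10,11,12,13,14,15}
step 4: c <- max(6, (c + a))         {0,1,2,3,4,5,6,7,8,9,10,11,12,13,14,15}
step 5: c <- (max(element, -8) * element) {0,1,2,3,4,5,6,7,8,9,10,11,12,13,14,15}

Answer: 6 steps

a: 8,8,8,8,8,8,8,8,8,8,8,8,8,8,8,8
c: 0,1,4,9,16,25,36,49,64,81,100,121,144,169,196,225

steps = 6; useful = 96; efficiency = 96/96 = 1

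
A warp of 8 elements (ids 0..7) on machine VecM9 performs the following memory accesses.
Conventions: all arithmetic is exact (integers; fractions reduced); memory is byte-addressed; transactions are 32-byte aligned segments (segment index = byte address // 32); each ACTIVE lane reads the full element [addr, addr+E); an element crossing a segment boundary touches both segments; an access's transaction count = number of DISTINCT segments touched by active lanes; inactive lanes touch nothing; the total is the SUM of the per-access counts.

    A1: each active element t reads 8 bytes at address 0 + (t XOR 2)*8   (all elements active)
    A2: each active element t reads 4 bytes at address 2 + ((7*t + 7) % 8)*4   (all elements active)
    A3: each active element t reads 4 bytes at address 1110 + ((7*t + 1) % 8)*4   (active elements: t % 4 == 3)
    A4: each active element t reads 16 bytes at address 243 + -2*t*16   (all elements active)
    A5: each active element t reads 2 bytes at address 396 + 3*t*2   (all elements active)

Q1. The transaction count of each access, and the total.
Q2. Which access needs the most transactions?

A1: 2 transactions
A2: 2 transactions
A3: 2 transactions
A4: 9 transactions
A5: 2 transactions

Answer: 2,2,2,9,2; total 17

Answer: A4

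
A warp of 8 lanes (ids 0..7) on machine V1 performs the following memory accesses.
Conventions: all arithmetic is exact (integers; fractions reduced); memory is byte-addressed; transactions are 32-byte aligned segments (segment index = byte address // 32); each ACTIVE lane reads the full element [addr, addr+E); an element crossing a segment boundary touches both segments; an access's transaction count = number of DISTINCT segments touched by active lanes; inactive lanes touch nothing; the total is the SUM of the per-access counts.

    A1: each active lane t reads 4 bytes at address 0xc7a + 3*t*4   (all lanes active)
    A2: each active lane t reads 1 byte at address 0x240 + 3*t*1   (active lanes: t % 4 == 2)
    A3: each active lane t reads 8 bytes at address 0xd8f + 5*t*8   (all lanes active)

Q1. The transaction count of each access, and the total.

A1: 4 transactions
A2: 1 transaction
A3: 10 transactions

Answer: 4,1,10; total 15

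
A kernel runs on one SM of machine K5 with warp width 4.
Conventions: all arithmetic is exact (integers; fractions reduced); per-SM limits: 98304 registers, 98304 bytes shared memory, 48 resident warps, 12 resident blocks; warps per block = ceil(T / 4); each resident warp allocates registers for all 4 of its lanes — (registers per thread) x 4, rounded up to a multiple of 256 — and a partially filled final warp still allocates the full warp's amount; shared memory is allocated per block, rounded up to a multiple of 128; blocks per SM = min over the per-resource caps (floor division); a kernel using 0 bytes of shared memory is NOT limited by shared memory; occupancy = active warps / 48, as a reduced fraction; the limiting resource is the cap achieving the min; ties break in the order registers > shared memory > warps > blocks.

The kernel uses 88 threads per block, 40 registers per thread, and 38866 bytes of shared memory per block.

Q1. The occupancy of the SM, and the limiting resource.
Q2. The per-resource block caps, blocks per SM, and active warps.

Answer: occupancy 11/12, limited by shared memory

registers: 17 blocks
shared memory: 2 blocks
warps: 2 blocks
blocks: 12 blocks

Answer: 2 blocks, 44 active warps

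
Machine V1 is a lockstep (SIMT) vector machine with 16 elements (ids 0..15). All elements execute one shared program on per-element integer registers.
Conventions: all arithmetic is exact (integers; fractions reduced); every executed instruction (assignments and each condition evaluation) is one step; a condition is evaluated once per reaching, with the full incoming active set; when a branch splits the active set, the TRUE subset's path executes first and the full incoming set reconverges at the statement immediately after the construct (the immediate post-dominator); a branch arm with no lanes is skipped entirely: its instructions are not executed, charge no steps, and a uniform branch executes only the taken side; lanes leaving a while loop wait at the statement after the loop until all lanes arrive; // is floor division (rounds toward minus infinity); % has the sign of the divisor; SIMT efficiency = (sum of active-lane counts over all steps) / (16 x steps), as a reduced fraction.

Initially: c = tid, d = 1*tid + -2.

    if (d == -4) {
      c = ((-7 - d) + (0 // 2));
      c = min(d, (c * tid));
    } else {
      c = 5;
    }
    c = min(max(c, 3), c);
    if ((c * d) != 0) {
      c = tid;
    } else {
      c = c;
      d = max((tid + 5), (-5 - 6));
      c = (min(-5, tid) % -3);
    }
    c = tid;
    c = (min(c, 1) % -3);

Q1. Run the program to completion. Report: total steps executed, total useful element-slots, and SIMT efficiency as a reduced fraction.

Answer: 10 steps, 114 useful, 57/80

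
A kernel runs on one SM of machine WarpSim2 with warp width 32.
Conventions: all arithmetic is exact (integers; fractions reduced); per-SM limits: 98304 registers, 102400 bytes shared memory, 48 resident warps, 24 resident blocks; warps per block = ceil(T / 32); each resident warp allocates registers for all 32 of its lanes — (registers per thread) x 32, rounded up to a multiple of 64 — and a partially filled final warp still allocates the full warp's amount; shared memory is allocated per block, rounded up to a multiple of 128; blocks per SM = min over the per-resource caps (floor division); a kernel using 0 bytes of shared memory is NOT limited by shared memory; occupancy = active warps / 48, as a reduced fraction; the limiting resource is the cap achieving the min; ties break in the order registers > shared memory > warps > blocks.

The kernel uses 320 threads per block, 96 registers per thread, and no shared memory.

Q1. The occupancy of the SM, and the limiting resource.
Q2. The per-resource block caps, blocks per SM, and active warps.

Answer: occupancy 5/8, limited by registers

registers: 3 blocks
shared memory: no limit (kernel uses none)
warps: 4 blocks
blocks: 24 blocks

Answer: 3 blocks, 30 active warps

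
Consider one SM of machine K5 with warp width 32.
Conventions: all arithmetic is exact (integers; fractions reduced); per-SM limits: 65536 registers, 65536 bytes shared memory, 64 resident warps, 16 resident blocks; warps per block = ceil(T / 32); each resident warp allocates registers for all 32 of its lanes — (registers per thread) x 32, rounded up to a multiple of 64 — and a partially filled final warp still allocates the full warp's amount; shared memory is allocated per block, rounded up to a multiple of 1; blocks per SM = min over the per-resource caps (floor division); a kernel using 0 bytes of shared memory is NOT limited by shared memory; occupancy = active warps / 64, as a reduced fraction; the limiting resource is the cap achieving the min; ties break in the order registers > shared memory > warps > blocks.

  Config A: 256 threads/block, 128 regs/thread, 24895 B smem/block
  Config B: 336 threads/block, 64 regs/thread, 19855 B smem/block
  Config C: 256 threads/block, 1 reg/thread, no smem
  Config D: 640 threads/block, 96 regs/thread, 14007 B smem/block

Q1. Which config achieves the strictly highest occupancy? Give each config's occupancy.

occupancies: A 1/4, B 11/32, C 1, D 5/16

Answer: C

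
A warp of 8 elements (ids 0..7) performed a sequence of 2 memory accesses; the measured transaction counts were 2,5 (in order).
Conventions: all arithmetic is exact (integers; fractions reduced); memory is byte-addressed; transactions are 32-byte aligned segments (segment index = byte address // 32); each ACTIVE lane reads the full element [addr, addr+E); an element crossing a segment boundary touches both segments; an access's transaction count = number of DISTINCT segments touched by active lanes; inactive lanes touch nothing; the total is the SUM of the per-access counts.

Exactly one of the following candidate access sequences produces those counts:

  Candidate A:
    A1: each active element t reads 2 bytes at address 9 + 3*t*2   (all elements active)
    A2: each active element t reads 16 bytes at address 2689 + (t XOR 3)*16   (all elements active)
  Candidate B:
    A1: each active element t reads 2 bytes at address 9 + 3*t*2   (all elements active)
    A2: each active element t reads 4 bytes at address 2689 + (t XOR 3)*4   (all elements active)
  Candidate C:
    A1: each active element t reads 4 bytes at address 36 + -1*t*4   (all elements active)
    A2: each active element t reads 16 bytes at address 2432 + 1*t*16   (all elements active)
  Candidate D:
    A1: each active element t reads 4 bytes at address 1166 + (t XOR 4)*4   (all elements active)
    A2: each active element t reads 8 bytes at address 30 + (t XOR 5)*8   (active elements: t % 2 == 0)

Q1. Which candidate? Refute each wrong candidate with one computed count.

B: A2 gives 2 transactions, not 5
C: A2 gives 4 transactions, not 5
D: A2 gives 2 transactions, not 5
A: all counts match (2,5)

Answer: A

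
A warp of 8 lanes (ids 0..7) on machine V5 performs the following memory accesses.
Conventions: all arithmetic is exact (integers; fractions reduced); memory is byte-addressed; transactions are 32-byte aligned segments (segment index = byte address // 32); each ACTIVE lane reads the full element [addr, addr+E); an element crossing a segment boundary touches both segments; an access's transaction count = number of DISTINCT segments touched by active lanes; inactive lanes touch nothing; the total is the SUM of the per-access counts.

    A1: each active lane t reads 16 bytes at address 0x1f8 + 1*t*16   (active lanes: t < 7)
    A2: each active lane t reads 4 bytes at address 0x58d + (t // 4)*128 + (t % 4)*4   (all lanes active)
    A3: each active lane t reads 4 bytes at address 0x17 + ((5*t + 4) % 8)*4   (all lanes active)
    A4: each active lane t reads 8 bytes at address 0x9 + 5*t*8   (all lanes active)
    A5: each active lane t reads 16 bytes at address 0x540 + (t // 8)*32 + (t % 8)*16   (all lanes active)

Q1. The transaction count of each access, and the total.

A1: 5 transactions
A2: 2 transactions
A3: 2 transactions
A4: 10 transactions
A5: 4 transactions

Answer: 5,2,2,10,4; total 23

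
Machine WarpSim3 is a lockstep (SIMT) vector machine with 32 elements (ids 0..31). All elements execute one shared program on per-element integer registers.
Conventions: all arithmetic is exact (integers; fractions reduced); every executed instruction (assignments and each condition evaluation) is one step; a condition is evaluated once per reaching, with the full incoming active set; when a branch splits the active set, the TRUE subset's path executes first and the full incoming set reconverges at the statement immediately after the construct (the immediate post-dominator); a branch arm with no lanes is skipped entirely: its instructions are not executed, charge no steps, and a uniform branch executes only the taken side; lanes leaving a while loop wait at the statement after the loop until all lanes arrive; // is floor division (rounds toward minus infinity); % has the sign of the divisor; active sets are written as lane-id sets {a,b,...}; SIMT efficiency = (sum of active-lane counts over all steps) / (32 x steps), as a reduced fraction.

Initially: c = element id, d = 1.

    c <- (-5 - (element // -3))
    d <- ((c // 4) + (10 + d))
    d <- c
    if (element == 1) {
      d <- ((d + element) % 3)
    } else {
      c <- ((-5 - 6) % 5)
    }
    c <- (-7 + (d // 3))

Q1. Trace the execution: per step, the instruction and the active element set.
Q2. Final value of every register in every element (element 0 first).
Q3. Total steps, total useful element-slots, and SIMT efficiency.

step 0: c <- (-5 - (element // -3))  {0,1,2,3,4,5,6,7,8,9,10,11,12,13,14,15,16,17,18,19,20,21,22,23,24,25,26,27,28,29,30,31}
step 1: d <- ((c // 4) + (10 + d))   {0,1,2,3,4,5,6,7,8,9,10,11,12,13,14,15,16,17,18,19,20,21,22,23,24,25,26,27,28,29,30,31}
step 2: d <- c                       {0,1,2,3,4,5,6,7,8,9,10,11,12,13,14,15,16,17,18,19,20,21,22,23,24,25,26,27,28,29,30,31}
step 3: eval (element == 1)          {0,1,2,3,4,5,6,7,8,9,10,11,12,13,14,15,16,17,18,19,20,21,22,23,24,25,26,27,28,29,30,31}
step 4: d <- ((d + element) % 3)     {1}
step 5: c <- ((-5 - 6) % 5)          {0,2,3,4,5,6,7,8,9,10,11,12,13,14,15,16,17,18,19,20,21,22,23,24,25,26,27,28,29,30,31}
step 6: c <- (-7 + (d // 3))         {0,1,2,3,4,5,6,7,8,9,10,11,12,13,14,15,16,17,18,19,20,21,22,23,24,25,26,27,28,29,30,31}

Answer: 7 steps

c: -9,-7,-9,-9,-8,-8,-8,-8,-8,-8,-8,-8,-8,-7,-7,-7,-7,-7,-7,-7,-7,-7,-6,-6,-6,-6,-6,-6,-6,-6,-6,-5
d: -5,0,-4,-4,-3,-3,-3,-2,-2,-2,-1,-1,-1,0,0,0,1,1,1,2,2,2,3,3,3,4,4,4,5,5,5,6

steps = 7; useful = 192; efficiency = 192/224 = 6/7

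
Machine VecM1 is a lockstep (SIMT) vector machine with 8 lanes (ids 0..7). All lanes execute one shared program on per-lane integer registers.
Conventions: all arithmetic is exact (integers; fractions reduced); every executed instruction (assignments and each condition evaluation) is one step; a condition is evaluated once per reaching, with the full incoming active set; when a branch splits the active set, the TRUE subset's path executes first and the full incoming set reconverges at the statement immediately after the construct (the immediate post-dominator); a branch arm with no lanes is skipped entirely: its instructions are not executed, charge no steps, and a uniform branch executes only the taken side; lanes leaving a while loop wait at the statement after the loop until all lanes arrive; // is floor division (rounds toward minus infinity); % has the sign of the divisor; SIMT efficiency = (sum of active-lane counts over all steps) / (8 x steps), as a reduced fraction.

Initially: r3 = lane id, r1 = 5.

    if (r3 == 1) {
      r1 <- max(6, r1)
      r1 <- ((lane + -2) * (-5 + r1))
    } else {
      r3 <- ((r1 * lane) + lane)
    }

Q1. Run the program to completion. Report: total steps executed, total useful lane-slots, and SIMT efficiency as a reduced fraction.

Answer: 4 steps, 17 useful, 17/32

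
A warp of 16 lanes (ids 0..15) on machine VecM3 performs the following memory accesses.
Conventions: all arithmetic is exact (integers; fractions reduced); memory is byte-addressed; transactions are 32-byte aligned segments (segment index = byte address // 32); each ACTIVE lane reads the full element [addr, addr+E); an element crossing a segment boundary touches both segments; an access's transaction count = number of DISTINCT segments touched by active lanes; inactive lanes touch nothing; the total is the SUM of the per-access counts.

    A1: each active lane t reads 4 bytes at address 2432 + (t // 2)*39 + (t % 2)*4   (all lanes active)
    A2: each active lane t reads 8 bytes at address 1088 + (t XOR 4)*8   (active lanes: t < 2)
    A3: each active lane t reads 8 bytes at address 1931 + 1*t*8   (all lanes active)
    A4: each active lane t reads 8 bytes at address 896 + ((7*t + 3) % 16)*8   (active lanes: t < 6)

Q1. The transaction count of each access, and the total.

A1: 9 transactions
A2: 1 transaction
A3: 5 transactions
A4: 4 transactions

Answer: 9,1,5,4; total 19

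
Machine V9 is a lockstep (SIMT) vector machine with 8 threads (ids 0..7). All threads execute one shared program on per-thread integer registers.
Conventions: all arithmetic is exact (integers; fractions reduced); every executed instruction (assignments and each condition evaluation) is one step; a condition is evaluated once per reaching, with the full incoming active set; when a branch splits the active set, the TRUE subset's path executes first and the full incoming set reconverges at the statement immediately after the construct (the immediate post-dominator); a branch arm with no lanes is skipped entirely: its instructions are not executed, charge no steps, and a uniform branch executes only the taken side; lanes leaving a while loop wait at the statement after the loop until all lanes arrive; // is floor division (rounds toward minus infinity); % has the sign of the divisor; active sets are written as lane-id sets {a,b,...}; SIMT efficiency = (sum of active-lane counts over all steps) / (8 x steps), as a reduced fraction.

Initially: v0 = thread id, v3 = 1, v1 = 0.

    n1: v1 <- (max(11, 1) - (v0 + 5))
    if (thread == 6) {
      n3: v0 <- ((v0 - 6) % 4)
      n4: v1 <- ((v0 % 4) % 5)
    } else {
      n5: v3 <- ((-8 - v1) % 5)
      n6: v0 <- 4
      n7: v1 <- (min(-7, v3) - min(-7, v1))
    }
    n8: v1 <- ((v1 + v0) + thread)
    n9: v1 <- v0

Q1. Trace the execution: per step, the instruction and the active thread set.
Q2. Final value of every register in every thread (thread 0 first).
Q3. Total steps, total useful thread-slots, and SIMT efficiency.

step 0: v1 <- (max(11, 1) - (v0 + 5)) {0,1,2,3,4,5,6,7}
step 1: eval (thread == 6)           {0,1,2,3,4,5,6,7}
step 2: v0 <- ((v0 - 6) % 4)         {6}
step 3: v1 <- ((v0 % 4) % 5)         {6}
step 4: v3 <- ((-8 - v1) % 5)        {0,1,2,3,4,5,7}
step 5: v0 <- 4                      {0,1,2,3,4,5,7}
step 6: v1 <- (min(-7, v3) - min(-7, v1)) {0,1,2,3,4,5,7}
step 7: v1 <- ((v1 + v0) + thread)   {0,1,2,3,4,5,6,7}
step 8: v1 <- v0                     {0,1,2,3,4,5,6,7}

Answer: 9 steps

v0: 4,4,4,4,4,4,0,4
v3: 1,2,3,4,0,1,1,3
v1: 4,4,4,4,4,4,0,4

steps = 9; useful = 55; efficiency = 55/72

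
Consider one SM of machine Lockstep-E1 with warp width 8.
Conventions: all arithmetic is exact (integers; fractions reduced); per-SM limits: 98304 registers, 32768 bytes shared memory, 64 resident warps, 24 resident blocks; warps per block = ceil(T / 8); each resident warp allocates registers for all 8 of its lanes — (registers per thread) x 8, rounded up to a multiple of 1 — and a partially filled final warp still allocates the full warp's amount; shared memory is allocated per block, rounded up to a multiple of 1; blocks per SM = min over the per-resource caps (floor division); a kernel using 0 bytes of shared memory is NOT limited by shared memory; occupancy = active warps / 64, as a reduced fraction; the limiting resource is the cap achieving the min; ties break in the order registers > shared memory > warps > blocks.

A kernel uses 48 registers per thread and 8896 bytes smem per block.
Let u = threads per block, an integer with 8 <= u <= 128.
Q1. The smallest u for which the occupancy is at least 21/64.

Answer: u = 49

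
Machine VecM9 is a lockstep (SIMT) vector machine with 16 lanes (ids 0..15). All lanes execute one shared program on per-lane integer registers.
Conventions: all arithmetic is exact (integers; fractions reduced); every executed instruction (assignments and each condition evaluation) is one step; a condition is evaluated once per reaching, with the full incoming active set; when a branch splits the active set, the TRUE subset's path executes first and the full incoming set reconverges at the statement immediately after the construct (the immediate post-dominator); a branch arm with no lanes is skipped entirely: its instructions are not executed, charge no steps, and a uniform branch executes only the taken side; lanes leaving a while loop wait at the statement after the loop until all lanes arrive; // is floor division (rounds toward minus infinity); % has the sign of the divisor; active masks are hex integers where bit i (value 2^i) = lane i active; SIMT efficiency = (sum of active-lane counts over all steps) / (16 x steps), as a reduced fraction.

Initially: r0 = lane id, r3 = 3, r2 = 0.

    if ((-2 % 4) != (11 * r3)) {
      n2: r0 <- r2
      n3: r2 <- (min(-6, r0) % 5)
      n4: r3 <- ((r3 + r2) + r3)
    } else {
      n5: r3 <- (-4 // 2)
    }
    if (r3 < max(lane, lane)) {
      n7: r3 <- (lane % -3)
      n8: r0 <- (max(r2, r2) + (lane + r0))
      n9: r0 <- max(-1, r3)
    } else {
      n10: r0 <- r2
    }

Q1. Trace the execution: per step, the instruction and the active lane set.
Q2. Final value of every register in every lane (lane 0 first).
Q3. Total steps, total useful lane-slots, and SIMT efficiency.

step 0: eval ((-2 % 4) != (11 * r3)) 0xffff
step 1: r0 <- r2                     0xffff
step 2: r2 <- (min(-6, r0) % 5)      0xffff
step 3: r3 <- ((r3 + r2) + r3)       0xffff
step 4: eval (r3 < max(lane, lane))  0xffff
step 5: r3 <- (lane % -3)            0xf800
step 6: r0 <- (max(r2, r2) + (lane + r0)) 0xf800
step 7: r0 <- max(-1, r3)            0xf800
step 8: r0 <- r2                     0x07ff

Answer: 9 steps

r0: 4,4,4,4,4,4,4,4,4,4,4,-1,0,-1,-1,0
r3: 10,10,10,10,10,10,10,10,10,10,10,-1,0,-2,-1,0
r2: 4,4,4,4,4,4,4,4,4,4,4,4,4,4,4,4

steps = 9; useful = 106; efficiency = 106/144 = 53/72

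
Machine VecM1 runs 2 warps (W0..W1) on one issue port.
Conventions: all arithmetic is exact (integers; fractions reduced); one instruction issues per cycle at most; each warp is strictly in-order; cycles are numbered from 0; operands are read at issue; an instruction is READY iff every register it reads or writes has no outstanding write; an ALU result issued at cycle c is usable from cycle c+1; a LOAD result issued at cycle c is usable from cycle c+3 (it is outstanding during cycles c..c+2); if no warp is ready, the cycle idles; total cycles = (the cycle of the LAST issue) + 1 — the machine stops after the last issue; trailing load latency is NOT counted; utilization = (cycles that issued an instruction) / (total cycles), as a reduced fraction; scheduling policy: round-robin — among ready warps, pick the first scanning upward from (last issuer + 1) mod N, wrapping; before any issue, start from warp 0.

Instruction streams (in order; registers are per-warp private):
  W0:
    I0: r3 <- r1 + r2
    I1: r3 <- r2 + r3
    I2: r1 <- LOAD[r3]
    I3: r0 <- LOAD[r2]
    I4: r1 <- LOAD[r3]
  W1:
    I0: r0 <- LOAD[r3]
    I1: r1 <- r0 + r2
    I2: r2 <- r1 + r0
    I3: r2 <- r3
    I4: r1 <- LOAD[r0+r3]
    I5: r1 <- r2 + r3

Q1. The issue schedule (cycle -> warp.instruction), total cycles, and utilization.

cycle 0: W0.I0
cycle 1: W1.I0
cycle 2: W0.I1
cycle 3: W0.I2
cycle 4: W1.I1
cycle 5: W0.I3
cycle 6: W1.I2
cycle 7: W0.I4
cycle 8: W1.I3
cycle 9: W1.I4
cycle 10: idle
cycle 11: idle
cycle 12: W1.I5

Answer: 13 cycles, utilization 11/13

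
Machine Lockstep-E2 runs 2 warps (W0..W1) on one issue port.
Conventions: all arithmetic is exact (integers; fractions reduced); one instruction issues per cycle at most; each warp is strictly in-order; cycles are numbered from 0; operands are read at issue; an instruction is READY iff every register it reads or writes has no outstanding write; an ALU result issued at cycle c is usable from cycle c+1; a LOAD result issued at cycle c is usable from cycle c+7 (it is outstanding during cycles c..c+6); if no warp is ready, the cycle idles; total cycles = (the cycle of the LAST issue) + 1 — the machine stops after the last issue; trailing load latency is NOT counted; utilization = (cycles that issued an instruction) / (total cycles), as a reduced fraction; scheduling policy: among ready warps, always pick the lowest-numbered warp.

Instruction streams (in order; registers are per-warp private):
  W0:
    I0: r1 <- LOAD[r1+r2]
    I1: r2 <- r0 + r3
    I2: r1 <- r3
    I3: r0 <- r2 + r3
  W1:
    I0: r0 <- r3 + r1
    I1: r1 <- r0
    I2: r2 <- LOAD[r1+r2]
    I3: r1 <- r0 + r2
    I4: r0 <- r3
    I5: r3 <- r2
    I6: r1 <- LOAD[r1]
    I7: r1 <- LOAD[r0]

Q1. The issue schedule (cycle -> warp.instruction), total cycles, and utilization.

cycle 0: W0.I0
cycle 1: W0.I1
cycle 2: W1.I0
cycle 3: W1.I1
cycle 4: W1.I2
cycle 5: idle
cycle 6: idle
cycle 7: W0.I2
cycle 8: W0.I3
cycle 9: idle
cycle 10: idle
cycle 11: W1.I3
cycle 12: W1.I4
cycle 13: W1.I5
cycle 14: W1.I6
cycle 15: idle
cycle 16: idle
cycle 17: idle
cycle 18: idle
cycle 19: idle
cycle 20: idle
cycle 21: W1.I7

Answer: 22 cycles, utilization 6/11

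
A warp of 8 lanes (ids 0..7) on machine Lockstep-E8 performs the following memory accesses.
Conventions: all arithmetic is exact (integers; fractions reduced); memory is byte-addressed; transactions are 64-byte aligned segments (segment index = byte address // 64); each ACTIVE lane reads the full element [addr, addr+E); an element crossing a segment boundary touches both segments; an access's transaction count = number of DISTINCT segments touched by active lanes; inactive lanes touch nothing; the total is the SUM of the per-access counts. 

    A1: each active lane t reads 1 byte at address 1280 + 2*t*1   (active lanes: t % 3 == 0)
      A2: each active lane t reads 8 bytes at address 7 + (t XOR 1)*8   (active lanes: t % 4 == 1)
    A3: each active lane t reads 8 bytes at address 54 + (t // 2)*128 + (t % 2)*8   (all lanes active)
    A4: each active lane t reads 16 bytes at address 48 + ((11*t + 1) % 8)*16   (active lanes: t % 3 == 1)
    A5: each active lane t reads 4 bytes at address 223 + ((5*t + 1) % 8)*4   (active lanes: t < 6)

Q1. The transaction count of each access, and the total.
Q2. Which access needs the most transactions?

A1: 1 transaction
A2: 1 transaction
A3: 8 transactions
A4: 2 transactions
A5: 1 transaction

Answer: 1,1,8,2,1; total 13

Answer: A3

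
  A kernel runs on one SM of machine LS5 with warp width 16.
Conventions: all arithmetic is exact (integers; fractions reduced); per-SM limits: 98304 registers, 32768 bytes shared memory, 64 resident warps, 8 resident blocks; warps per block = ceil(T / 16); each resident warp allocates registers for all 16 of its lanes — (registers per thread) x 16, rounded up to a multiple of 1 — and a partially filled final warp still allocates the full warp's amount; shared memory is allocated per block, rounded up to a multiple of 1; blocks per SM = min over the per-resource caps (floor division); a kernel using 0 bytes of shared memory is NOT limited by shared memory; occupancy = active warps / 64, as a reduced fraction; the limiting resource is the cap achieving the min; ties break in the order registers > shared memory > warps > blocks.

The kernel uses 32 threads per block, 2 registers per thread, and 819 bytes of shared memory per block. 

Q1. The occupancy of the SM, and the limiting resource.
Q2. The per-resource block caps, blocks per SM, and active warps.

Answer: occupancy 1/4, limited by blocks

registers: 1536 blocks
shared memory: 40 blocks
warps: 32 blocks
blocks: 8 blocks

Answer: 8 blocks, 16 active warps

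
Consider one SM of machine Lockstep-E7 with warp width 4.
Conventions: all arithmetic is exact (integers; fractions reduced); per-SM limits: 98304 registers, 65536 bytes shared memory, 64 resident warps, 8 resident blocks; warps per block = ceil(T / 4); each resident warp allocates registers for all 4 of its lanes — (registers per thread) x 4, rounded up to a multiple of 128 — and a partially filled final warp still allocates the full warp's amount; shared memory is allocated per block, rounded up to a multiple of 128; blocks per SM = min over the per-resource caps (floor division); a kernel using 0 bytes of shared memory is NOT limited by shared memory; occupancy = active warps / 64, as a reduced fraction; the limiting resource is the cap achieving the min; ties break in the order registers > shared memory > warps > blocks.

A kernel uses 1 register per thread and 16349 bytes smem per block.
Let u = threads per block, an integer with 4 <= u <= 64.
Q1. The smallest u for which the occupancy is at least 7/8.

Answer: u = 53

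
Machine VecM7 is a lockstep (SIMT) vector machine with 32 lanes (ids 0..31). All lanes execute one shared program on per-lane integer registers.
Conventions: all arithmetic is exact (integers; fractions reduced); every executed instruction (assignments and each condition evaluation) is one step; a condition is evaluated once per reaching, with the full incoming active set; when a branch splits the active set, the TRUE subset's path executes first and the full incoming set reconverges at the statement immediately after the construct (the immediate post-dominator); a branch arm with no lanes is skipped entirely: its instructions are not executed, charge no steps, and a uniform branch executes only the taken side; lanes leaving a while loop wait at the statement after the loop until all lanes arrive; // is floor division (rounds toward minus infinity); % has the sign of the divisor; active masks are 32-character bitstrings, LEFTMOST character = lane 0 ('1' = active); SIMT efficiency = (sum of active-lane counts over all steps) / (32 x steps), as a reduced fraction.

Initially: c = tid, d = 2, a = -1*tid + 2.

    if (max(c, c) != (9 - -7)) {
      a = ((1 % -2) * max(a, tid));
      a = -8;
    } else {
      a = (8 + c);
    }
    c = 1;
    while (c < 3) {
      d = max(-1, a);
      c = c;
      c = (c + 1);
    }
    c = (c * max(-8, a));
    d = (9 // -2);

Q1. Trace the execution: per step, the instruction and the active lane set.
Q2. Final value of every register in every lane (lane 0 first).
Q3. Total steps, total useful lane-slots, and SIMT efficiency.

step 0: eval (max(c, c) != (9 - -7)) 11111111111111111111111111111111
step 1: a <- ((1 % -2) * max(a, tid)) 11111111111111110111111111111111
step 2: a <- -8                      11111111111111110111111111111111
step 3: a <- (8 + c)                 00000000000000001000000000000000
step 4: c <- 1                       11111111111111111111111111111111
step 5: eval (c < 3)                 11111111111111111111111111111111
step 6: d <- max(-1, a)              11111111111111111111111111111111
step 7: c <- c                       11111111111111111111111111111111
step 8: c <- (c + 1)                 11111111111111111111111111111111
step 9: eval (c < 3)                 11111111111111111111111111111111
step 10: d <- max(-1, a)              11111111111111111111111111111111
step 11: c <- c                       11111111111111111111111111111111
step 12: c <- (c + 1)                 11111111111111111111111111111111
step 13: eval (c < 3)                 11111111111111111111111111111111
step 14: c <- (c * max(-8, a))        11111111111111111111111111111111
step 15: d <- (9 // -2)               11111111111111111111111111111111

Answer: 16 steps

c: -24,-24,-24,-24,-24,-24,-24,-24,-24,-24,-24,-24,-24,-24,-24,-24,72,-24,-24,-24,-24,-24,-24,-24,-24,-24,-24,-24,-24,-24,-24,-24
d: -5,-5,-5,-5,-5,-5,-5,-5,-5,-5,-5,-5,-5,-5,-5,-5,-5,-5,-5,-5,-5,-5,-5,-5,-5,-5,-5,-5,-5,-5,-5,-5
a: -8,-8,-8,-8,-8,-8,-8,-8,-8,-8,-8,-8,-8,-8,-8,-8,24,-8,-8,-8,-8,-8,-8,-8,-8,-8,-8,-8,-8,-8,-8,-8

steps = 16; useful = 479; efficiency = 479/512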